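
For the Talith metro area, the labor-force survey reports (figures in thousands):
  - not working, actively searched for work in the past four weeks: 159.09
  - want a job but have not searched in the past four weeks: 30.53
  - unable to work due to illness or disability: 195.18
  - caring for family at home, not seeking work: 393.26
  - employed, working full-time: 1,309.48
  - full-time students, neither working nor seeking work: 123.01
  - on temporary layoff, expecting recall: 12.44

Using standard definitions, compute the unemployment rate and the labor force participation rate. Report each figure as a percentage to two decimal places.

Employed = 1,309.48 thousand.
Unemployed = 159.09 + 12.44 = 171.53 thousand (jobless and actively searching, or on temporary layoff).
Labor force = 1,309.48 + 171.53 = 1,481.01 thousand.
Not in labor force = 30.53 + 195.18 + 393.26 + 123.01 = 741.98 thousand (those not working and not actively searching are outside the labor force — including those who want a job but have given up searching).
Civilian working-age population = 1,481.01 + 741.98 = 2,222.99 thousand.
Unemployment rate = 171.53 / 1,481.01 = 11.58%.
Labor force participation rate = 1,481.01 / 2,222.99 = 66.62%.

Unemployment rate ≈ 11.58%; labor force participation rate ≈ 66.62%.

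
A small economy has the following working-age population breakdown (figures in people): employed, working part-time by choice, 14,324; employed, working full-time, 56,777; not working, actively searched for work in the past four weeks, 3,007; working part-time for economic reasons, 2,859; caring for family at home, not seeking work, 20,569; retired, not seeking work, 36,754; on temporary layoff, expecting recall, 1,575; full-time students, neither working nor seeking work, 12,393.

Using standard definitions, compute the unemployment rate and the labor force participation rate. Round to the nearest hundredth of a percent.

Employed = 14,324 + 56,777 + 2,859 = 73,960 (anyone who worked, including part-time for economic reasons, counts as employed).
Unemployed = 3,007 + 1,575 = 4,582 (jobless and actively searching, or on temporary layoff).
Labor force = 73,960 + 4,582 = 78,542.
Not in labor force = 20,569 + 36,754 + 12,393 = 69,716 (those not working and not actively searching are outside the labor force).
Civilian working-age population = 78,542 + 69,716 = 148,258.
Unemployment rate = 4,582 / 78,542 = 5.83%.
Labor force participation rate = 78,542 / 148,258 = 52.98%.

Unemployment rate ≈ 5.83%; labor force participation rate ≈ 52.98%.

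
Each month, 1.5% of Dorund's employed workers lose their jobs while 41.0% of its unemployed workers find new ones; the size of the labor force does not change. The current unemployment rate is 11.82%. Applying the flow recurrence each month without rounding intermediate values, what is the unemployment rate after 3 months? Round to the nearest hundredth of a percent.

Unemployment rate after three months ≈ 5.11%.

With a fixed labor force, u_{t+1} = u_t + s·(1−u_t) − f·u_t = u_t·(1−s−f) + s.
Here 1−s−f = 0.575 and s = 0.015.
u_1 = 0.118200 × 0.575 + 0.015 = 0.082965.
u_2 = 0.082965 × 0.575 + 0.015 = 0.062705.
u_3 = 0.062705 × 0.575 + 0.015 = 0.051055.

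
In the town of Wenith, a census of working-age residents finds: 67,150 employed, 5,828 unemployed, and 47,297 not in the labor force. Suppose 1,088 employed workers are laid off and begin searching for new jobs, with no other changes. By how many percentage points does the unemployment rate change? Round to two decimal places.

Initially, labor force = 67,150 + 5,828 = 72,978, so u = 5,828/72,978 = 7.99%.
After the change, employed falls and unemployed rises by 1,088; labor force unchanged → E = 66,062, U = 6,916, labor force = 72,978.
New unemployment rate = 6,916 / 72,978 = 9.48%.
Change = 9.48% − 7.99% = +1.49 percentage points.

The unemployment rate changes by +1.49 percentage points.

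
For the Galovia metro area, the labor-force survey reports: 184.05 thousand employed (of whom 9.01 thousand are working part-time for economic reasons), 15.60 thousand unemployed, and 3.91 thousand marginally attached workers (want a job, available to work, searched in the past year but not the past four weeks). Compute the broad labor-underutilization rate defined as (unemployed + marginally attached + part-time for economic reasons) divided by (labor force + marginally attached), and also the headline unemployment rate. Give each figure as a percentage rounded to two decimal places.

Labor force = 184.05 + 15.60 = 199.65 thousand.
Numerator = 15.60 + 3.91 + 9.01 = 28.52 thousand.
Denominator = 199.65 + 3.91 = 203.56 thousand.
Broad rate = 28.52 / 203.56 = 14.01%.
Headline unemployment rate = 15.60 / 199.65 = 7.81%.

Broad underutilization rate ≈ 14.01%; headline unemployment rate ≈ 7.81%.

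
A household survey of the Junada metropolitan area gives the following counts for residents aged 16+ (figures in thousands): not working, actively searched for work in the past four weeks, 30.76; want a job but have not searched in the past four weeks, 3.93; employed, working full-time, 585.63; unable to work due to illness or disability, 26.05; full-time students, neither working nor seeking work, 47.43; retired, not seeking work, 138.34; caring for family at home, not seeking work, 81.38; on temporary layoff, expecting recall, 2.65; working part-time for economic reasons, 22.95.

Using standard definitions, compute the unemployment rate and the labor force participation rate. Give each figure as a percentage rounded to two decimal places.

Unemployment rate ≈ 5.20%; labor force participation rate ≈ 68.36%.

Employed = 585.63 + 22.95 = 608.58 thousand (anyone who worked, including part-time for economic reasons, counts as employed).
Unemployed = 30.76 + 2.65 = 33.41 thousand (jobless and actively searching, or on temporary layoff).
Labor force = 608.58 + 33.41 = 641.99 thousand.
Not in labor force = 3.93 + 26.05 + 47.43 + 138.34 + 81.38 = 297.13 thousand (those not working and not actively searching are outside the labor force — including those who want a job but have given up searching).
Civilian working-age population = 641.99 + 297.13 = 939.12 thousand.
Unemployment rate = 33.41 / 641.99 = 5.20%.
Labor force participation rate = 641.99 / 939.12 = 68.36%.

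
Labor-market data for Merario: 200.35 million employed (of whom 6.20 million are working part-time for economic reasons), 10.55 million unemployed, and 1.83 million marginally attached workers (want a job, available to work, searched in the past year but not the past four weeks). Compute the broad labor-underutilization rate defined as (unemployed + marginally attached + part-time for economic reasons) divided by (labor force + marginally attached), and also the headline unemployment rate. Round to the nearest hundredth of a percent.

Labor force = 200.35 + 10.55 = 210.90 million.
Numerator = 10.55 + 1.83 + 6.20 = 18.58 million.
Denominator = 210.90 + 1.83 = 212.73 million.
Broad rate = 18.58 / 212.73 = 8.73%.
Headline unemployment rate = 10.55 / 210.90 = 5.00%.

Broad underutilization rate ≈ 8.73%; headline unemployment rate ≈ 5.00%.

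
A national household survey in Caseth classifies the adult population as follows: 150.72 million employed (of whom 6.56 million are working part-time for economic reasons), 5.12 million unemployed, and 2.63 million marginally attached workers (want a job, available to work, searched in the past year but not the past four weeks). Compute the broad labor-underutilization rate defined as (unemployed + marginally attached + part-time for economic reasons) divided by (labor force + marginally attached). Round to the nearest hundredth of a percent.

Labor force = 150.72 + 5.12 = 155.84 million.
Numerator = 5.12 + 2.63 + 6.56 = 14.31 million.
Denominator = 155.84 + 2.63 = 158.47 million.
Broad rate = 14.31 / 158.47 = 9.03%.

Broad underutilization rate ≈ 9.03%.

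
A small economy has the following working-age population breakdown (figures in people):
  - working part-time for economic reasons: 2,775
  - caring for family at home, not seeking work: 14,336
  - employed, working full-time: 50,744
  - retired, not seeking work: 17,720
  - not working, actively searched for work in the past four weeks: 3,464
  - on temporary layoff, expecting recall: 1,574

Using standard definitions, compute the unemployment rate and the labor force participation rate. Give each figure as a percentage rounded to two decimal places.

Employed = 2,775 + 50,744 = 53,519 (anyone who worked, including part-time for economic reasons, counts as employed).
Unemployed = 3,464 + 1,574 = 5,038 (jobless and actively searching, or on temporary layoff).
Labor force = 53,519 + 5,038 = 58,557.
Not in labor force = 14,336 + 17,720 = 32,056 (those not working and not actively searching are outside the labor force).
Civilian working-age population = 58,557 + 32,056 = 90,613.
Unemployment rate = 5,038 / 58,557 = 8.60%.
Labor force participation rate = 58,557 / 90,613 = 64.62%.

Unemployment rate ≈ 8.60%; labor force participation rate ≈ 64.62%.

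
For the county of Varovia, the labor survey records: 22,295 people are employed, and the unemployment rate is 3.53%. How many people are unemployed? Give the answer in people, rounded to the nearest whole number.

Let U be the number unemployed. The labor force is E + U, and U/(E+U) = 0.0353.
So U = 0.0353 × 22,295 / (1 − 0.0353) = 787.01 / 0.9647 ≈ 816.

About 816 are unemployed.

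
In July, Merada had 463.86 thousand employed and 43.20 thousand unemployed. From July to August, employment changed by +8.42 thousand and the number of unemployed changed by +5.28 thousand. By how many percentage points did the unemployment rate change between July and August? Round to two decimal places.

The unemployment rate changed by +0.79 percentage points.

July: labor force = 463.86 + 43.20 = 507.06; u = 43.20/507.06 = 8.52%.
August: labor force = 472.28 + 48.48 = 520.76; u = 48.48/520.76 = 9.31%.
Change = 9.31% − 8.52% = +0.79 pp.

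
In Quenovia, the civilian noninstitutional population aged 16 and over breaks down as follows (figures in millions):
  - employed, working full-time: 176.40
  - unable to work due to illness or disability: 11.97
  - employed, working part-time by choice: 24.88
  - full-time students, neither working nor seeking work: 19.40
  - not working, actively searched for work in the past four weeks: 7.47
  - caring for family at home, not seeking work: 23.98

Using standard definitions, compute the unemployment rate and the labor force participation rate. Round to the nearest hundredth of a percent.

Unemployment rate ≈ 3.58%; labor force participation rate ≈ 79.04%.

Employed = 176.40 + 24.88 = 201.28 million.
Unemployed = 7.47 million.
Labor force = 201.28 + 7.47 = 208.75 million.
Not in labor force = 11.97 + 19.40 + 23.98 = 55.35 million (those not working and not actively searching are outside the labor force).
Civilian working-age population = 208.75 + 55.35 = 264.10 million.
Unemployment rate = 7.47 / 208.75 = 3.58%.
Labor force participation rate = 208.75 / 264.10 = 79.04%.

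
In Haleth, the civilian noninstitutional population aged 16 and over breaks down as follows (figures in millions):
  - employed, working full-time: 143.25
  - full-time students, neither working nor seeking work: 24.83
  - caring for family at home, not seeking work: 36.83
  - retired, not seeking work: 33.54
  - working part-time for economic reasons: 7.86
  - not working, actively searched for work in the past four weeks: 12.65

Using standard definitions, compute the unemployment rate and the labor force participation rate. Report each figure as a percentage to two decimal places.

Unemployment rate ≈ 7.72%; labor force participation rate ≈ 63.24%.

Employed = 143.25 + 7.86 = 151.11 million (anyone who worked, including part-time for economic reasons, counts as employed).
Unemployed = 12.65 million.
Labor force = 151.11 + 12.65 = 163.76 million.
Not in labor force = 24.83 + 36.83 + 33.54 = 95.20 million (those not working and not actively searching are outside the labor force).
Civilian working-age population = 163.76 + 95.20 = 258.96 million.
Unemployment rate = 12.65 / 163.76 = 7.72%.
Labor force participation rate = 163.76 / 258.96 = 63.24%.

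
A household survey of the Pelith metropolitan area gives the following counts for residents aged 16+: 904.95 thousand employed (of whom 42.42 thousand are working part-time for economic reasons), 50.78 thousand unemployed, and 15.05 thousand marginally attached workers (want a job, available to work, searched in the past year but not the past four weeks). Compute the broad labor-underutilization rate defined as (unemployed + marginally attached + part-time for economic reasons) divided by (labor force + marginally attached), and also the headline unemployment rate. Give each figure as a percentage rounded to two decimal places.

Broad underutilization rate ≈ 11.15%; headline unemployment rate ≈ 5.31%.

Labor force = 904.95 + 50.78 = 955.73 thousand.
Numerator = 50.78 + 15.05 + 42.42 = 108.25 thousand.
Denominator = 955.73 + 15.05 = 970.78 thousand.
Broad rate = 108.25 / 970.78 = 11.15%.
Headline unemployment rate = 50.78 / 955.73 = 5.31%.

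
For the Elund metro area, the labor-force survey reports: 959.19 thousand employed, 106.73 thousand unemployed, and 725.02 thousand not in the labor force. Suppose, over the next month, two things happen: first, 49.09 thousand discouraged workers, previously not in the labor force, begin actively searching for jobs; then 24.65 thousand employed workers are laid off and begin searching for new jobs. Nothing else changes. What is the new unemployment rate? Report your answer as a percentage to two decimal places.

Initially, labor force = 959.19 + 106.73 = 1,065.92 thousand, so u = 106.73/1,065.92 = 10.01%.
After the first change, unemployed and labor force both rise by 49.09 → E = 959.19, U = 155.82, labor force = 1,115.01 thousand.
After the second change, employed falls and unemployed rises by 24.65; labor force unchanged → E = 934.54, U = 180.47, labor force = 1,115.01 thousand.
New unemployment rate = 180.47 / 1,115.01 = 16.19%.

New unemployment rate ≈ 16.19%.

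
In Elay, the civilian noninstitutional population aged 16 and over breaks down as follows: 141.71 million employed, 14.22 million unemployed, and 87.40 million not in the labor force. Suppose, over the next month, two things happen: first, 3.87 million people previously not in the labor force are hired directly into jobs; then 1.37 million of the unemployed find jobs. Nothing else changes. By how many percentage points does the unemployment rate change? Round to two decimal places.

Initially, labor force = 141.71 + 14.22 = 155.93 million, so u = 14.22/155.93 = 9.12%.
After the first change, employed and labor force both rise by 3.87; unemployed unchanged → E = 145.58, U = 14.22, labor force = 159.80 million.
After the second change, unemployed falls and employed rises by 1.37; labor force unchanged → E = 146.95, U = 12.85, labor force = 159.80 million.
New unemployment rate = 12.85 / 159.80 = 8.04%.
Change = 8.04% − 9.12% = −1.08 percentage points.

The unemployment rate changes by −1.08 percentage points.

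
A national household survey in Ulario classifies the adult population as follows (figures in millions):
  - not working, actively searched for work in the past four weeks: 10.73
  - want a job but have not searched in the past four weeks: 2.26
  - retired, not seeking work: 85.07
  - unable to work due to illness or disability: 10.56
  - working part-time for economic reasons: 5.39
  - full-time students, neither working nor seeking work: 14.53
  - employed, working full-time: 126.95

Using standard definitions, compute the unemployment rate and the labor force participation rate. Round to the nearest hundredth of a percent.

Unemployment rate ≈ 7.50%; labor force participation rate ≈ 56.00%.

Employed = 5.39 + 126.95 = 132.34 million (anyone who worked, including part-time for economic reasons, counts as employed).
Unemployed = 10.73 million.
Labor force = 132.34 + 10.73 = 143.07 million.
Not in labor force = 2.26 + 85.07 + 10.56 + 14.53 = 112.42 million (those not working and not actively searching are outside the labor force — including those who want a job but have given up searching).
Civilian working-age population = 143.07 + 112.42 = 255.49 million.
Unemployment rate = 10.73 / 143.07 = 7.50%.
Labor force participation rate = 143.07 / 255.49 = 56.00%.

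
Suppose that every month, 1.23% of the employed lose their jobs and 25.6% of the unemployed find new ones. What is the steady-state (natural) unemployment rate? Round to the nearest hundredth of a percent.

Steady-state unemployment rate ≈ 4.58%.

At steady state the flows balance: s·E = f·U, so U/(E+U) = s/(s+f).
u* = 1.23 / (1.23 + 25.6) = 1.23 / 26.83 = 4.58%.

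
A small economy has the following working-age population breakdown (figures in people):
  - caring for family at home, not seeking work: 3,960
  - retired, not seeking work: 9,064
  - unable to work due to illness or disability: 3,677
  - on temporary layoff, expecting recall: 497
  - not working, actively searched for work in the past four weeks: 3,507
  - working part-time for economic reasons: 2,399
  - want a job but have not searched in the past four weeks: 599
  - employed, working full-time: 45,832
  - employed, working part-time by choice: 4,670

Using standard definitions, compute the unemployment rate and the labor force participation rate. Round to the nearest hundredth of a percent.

Unemployment rate ≈ 7.04%; labor force participation rate ≈ 76.69%.

Employed = 2,399 + 45,832 + 4,670 = 52,901 (anyone who worked, including part-time for economic reasons, counts as employed).
Unemployed = 497 + 3,507 = 4,004 (jobless and actively searching, or on temporary layoff).
Labor force = 52,901 + 4,004 = 56,905.
Not in labor force = 3,960 + 9,064 + 3,677 + 599 = 17,300 (those not working and not actively searching are outside the labor force — including those who want a job but have given up searching).
Civilian working-age population = 56,905 + 17,300 = 74,205.
Unemployment rate = 4,004 / 56,905 = 7.04%.
Labor force participation rate = 56,905 / 74,205 = 76.69%.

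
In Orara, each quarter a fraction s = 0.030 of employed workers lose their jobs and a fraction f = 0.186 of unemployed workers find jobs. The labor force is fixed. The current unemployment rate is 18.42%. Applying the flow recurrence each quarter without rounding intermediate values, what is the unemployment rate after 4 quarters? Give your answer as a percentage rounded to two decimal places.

Unemployment rate after four quarters ≈ 15.60%.

With a fixed labor force, u_{t+1} = u_t + s·(1−u_t) − f·u_t = u_t·(1−s−f) + s.
Here 1−s−f = 0.784 and s = 0.030.
u_1 = 0.184200 × 0.784 + 0.030 = 0.174413.
u_2 = 0.174413 × 0.784 + 0.030 = 0.166740.
u_3 = 0.166740 × 0.784 + 0.030 = 0.160724.
u_4 = 0.160724 × 0.784 + 0.030 = 0.156008.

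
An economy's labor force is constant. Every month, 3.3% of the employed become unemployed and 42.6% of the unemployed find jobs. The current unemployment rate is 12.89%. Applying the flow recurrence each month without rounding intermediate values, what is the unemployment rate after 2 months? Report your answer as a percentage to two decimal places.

With a fixed labor force, u_{t+1} = u_t + s·(1−u_t) − f·u_t = u_t·(1−s−f) + s.
Here 1−s−f = 0.541 and s = 0.033.
u_1 = 0.128900 × 0.541 + 0.033 = 0.102735.
u_2 = 0.102735 × 0.541 + 0.033 = 0.088580.

Unemployment rate after two months ≈ 8.86%.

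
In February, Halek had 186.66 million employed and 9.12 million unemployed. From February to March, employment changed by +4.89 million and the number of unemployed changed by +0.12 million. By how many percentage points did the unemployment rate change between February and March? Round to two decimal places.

The unemployment rate changed by −0.06 percentage points.

February: labor force = 186.66 + 9.12 = 195.78; u = 9.12/195.78 = 4.66%.
March: labor force = 191.55 + 9.24 = 200.79; u = 9.24/200.79 = 4.60%.
Change = 4.60% − 4.66% = −0.06 pp.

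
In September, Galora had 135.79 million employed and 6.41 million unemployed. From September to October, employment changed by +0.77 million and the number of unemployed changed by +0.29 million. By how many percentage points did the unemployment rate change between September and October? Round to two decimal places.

September: labor force = 135.79 + 6.41 = 142.20; u = 6.41/142.20 = 4.51%.
October: labor force = 136.56 + 6.70 = 143.26; u = 6.70/143.26 = 4.68%.
Change = 4.68% − 4.51% = +0.17 pp.

The unemployment rate changed by +0.17 percentage points.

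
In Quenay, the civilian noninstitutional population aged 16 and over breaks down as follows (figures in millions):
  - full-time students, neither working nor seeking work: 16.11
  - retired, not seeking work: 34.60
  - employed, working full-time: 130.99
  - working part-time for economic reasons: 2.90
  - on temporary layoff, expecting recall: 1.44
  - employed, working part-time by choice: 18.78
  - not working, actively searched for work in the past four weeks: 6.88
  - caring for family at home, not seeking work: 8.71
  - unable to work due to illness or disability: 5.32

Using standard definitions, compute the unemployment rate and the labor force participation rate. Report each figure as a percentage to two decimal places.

Employed = 130.99 + 2.90 + 18.78 = 152.67 million (anyone who worked, including part-time for economic reasons, counts as employed).
Unemployed = 1.44 + 6.88 = 8.32 million (jobless and actively searching, or on temporary layoff).
Labor force = 152.67 + 8.32 = 160.99 million.
Not in labor force = 16.11 + 34.60 + 8.71 + 5.32 = 64.74 million (those not working and not actively searching are outside the labor force).
Civilian working-age population = 160.99 + 64.74 = 225.73 million.
Unemployment rate = 8.32 / 160.99 = 5.17%.
Labor force participation rate = 160.99 / 225.73 = 71.32%.

Unemployment rate ≈ 5.17%; labor force participation rate ≈ 71.32%.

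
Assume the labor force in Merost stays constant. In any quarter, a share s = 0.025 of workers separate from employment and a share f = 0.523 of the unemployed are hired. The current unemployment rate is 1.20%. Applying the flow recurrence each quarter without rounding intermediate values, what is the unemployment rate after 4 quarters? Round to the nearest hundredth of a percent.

Unemployment rate after four quarters ≈ 4.42%.

With a fixed labor force, u_{t+1} = u_t + s·(1−u_t) − f·u_t = u_t·(1−s−f) + s.
Here 1−s−f = 0.452 and s = 0.025.
u_1 = 0.012000 × 0.452 + 0.025 = 0.030424.
u_2 = 0.030424 × 0.452 + 0.025 = 0.038752.
u_3 = 0.038752 × 0.452 + 0.025 = 0.042516.
u_4 = 0.042516 × 0.452 + 0.025 = 0.044217.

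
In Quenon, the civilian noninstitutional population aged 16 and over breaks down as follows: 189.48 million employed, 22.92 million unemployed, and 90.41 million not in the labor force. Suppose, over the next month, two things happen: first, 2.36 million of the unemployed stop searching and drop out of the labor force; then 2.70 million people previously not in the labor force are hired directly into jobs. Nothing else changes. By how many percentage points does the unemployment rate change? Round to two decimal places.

Initially, labor force = 189.48 + 22.92 = 212.40 million, so u = 22.92/212.40 = 10.79%.
After the first change, unemployed and labor force both fall by 2.36 → E = 189.48, U = 20.56, labor force = 210.04 million.
After the second change, employed and labor force both rise by 2.70; unemployed unchanged → E = 192.18, U = 20.56, labor force = 212.74 million.
New unemployment rate = 20.56 / 212.74 = 9.66%.
Change = 9.66% − 10.79% = −1.13 percentage points.

The unemployment rate changes by −1.13 percentage points.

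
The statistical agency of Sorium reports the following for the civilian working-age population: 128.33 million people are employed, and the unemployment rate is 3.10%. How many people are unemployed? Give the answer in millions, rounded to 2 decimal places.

Let U be the number unemployed. The labor force is E + U, and U/(E+U) = 0.0310.
So U = 0.0310 × 128.33 / (1 − 0.0310) = 3.9782 / 0.9690 ≈ 4.11 million.

About 4.11 million are unemployed.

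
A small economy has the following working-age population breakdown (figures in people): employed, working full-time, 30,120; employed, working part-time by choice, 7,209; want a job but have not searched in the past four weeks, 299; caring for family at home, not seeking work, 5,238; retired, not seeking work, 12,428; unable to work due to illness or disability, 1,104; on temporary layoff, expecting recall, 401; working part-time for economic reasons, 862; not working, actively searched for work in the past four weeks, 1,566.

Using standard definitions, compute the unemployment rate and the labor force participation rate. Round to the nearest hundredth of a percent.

Unemployment rate ≈ 4.90%; labor force participation rate ≈ 67.80%.

Employed = 30,120 + 7,209 + 862 = 38,191 (anyone who worked, including part-time for economic reasons, counts as employed).
Unemployed = 401 + 1,566 = 1,967 (jobless and actively searching, or on temporary layoff).
Labor force = 38,191 + 1,967 = 40,158.
Not in labor force = 299 + 5,238 + 12,428 + 1,104 = 19,069 (those not working and not actively searching are outside the labor force — including those who want a job but have given up searching).
Civilian working-age population = 40,158 + 19,069 = 59,227.
Unemployment rate = 1,967 / 40,158 = 4.90%.
Labor force participation rate = 40,158 / 59,227 = 67.80%.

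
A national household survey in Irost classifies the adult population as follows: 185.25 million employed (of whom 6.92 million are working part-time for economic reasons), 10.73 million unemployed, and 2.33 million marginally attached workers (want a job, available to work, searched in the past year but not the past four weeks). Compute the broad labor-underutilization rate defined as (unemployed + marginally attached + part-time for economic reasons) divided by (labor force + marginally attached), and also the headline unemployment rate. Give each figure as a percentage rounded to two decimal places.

Labor force = 185.25 + 10.73 = 195.98 million.
Numerator = 10.73 + 2.33 + 6.92 = 19.98 million.
Denominator = 195.98 + 2.33 = 198.31 million.
Broad rate = 19.98 / 198.31 = 10.08%.
Headline unemployment rate = 10.73 / 195.98 = 5.48%.

Broad underutilization rate ≈ 10.08%; headline unemployment rate ≈ 5.48%.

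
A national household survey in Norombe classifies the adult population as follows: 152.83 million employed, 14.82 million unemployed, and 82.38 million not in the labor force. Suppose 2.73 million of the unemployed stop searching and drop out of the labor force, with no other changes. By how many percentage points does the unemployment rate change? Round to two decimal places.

Initially, labor force = 152.83 + 14.82 = 167.65 million, so u = 14.82/167.65 = 8.84%.
After the change, unemployed and labor force both fall by 2.73 → E = 152.83, U = 12.09, labor force = 164.92 million.
New unemployment rate = 12.09 / 164.92 = 7.33%.
Change = 7.33% − 8.84% = −1.51 percentage points.

The unemployment rate changes by −1.51 percentage points.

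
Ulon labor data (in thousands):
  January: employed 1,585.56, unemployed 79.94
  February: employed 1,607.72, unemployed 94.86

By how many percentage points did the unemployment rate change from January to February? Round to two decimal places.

The unemployment rate changed by +0.77 percentage points.

January: labor force = 1,585.56 + 79.94 = 1,665.50; u = 79.94/1,665.50 = 4.80%.
February: labor force = 1,607.72 + 94.86 = 1,702.58; u = 94.86/1,702.58 = 5.57%.
Change = 5.57% − 4.80% = +0.77 pp.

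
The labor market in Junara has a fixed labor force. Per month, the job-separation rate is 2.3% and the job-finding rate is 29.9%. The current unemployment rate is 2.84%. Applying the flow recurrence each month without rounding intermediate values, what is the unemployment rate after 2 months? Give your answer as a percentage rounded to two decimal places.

With a fixed labor force, u_{t+1} = u_t + s·(1−u_t) − f·u_t = u_t·(1−s−f) + s.
Here 1−s−f = 0.678 and s = 0.023.
u_1 = 0.028400 × 0.678 + 0.023 = 0.042255.
u_2 = 0.042255 × 0.678 + 0.023 = 0.051649.

Unemployment rate after two months ≈ 5.16%.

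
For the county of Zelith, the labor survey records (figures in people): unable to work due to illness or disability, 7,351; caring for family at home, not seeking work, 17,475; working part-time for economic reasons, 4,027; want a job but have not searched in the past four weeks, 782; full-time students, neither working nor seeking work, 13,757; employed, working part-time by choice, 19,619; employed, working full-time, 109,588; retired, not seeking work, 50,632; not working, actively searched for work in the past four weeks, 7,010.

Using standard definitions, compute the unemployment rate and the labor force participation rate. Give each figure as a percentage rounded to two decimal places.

Employed = 4,027 + 19,619 + 109,588 = 133,234 (anyone who worked, including part-time for economic reasons, counts as employed).
Unemployed = 7,010.
Labor force = 133,234 + 7,010 = 140,244.
Not in labor force = 7,351 + 17,475 + 782 + 13,757 + 50,632 = 89,997 (those not working and not actively searching are outside the labor force — including those who want a job but have given up searching).
Civilian working-age population = 140,244 + 89,997 = 230,241.
Unemployment rate = 7,010 / 140,244 = 5.00%.
Labor force participation rate = 140,244 / 230,241 = 60.91%.

Unemployment rate ≈ 5.00%; labor force participation rate ≈ 60.91%.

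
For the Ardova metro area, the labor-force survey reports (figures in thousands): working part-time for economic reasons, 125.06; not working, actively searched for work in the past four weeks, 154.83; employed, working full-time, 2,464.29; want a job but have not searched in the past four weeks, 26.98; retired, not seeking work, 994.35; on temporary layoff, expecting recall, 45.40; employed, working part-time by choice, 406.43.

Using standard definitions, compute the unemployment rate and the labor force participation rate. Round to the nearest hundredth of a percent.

Unemployment rate ≈ 6.26%; labor force participation rate ≈ 75.78%.

Employed = 125.06 + 2,464.29 + 406.43 = 2,995.78 thousand (anyone who worked, including part-time for economic reasons, counts as employed).
Unemployed = 154.83 + 45.40 = 200.23 thousand (jobless and actively searching, or on temporary layoff).
Labor force = 2,995.78 + 200.23 = 3,196.01 thousand.
Not in labor force = 26.98 + 994.35 = 1,021.33 thousand (those not working and not actively searching are outside the labor force — including those who want a job but have given up searching).
Civilian working-age population = 3,196.01 + 1,021.33 = 4,217.34 thousand.
Unemployment rate = 200.23 / 3,196.01 = 6.26%.
Labor force participation rate = 3,196.01 / 4,217.34 = 75.78%.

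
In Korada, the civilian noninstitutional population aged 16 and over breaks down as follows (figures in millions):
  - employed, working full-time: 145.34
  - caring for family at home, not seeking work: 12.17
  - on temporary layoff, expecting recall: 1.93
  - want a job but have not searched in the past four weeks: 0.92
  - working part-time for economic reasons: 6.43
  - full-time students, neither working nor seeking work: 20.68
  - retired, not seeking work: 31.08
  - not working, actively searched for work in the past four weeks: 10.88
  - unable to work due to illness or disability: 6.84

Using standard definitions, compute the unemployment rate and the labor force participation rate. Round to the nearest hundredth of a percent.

Unemployment rate ≈ 7.78%; labor force participation rate ≈ 69.66%.

Employed = 145.34 + 6.43 = 151.77 million (anyone who worked, including part-time for economic reasons, counts as employed).
Unemployed = 1.93 + 10.88 = 12.81 million (jobless and actively searching, or on temporary layoff).
Labor force = 151.77 + 12.81 = 164.58 million.
Not in labor force = 12.17 + 0.92 + 20.68 + 31.08 + 6.84 = 71.69 million (those not working and not actively searching are outside the labor force — including those who want a job but have given up searching).
Civilian working-age population = 164.58 + 71.69 = 236.27 million.
Unemployment rate = 12.81 / 164.58 = 7.78%.
Labor force participation rate = 164.58 / 236.27 = 69.66%.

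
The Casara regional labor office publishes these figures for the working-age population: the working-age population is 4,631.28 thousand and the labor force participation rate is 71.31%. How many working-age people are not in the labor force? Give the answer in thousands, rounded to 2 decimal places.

Share not in the labor force = 1 − 0.7131 = 0.2869.
Not in labor force = 0.2869 × 4,631.28 ≈ 1,328.71 thousand.

About 1,328.71 thousand are not in the labor force.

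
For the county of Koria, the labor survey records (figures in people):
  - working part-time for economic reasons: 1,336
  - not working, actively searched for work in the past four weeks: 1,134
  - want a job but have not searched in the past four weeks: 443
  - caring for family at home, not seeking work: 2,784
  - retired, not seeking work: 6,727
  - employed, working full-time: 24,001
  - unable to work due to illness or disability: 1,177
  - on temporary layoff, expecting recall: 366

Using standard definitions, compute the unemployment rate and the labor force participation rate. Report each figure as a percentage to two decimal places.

Employed = 1,336 + 24,001 = 25,337 (anyone who worked, including part-time for economic reasons, counts as employed).
Unemployed = 1,134 + 366 = 1,500 (jobless and actively searching, or on temporary layoff).
Labor force = 25,337 + 1,500 = 26,837.
Not in labor force = 443 + 2,784 + 6,727 + 1,177 = 11,131 (those not working and not actively searching are outside the labor force — including those who want a job but have given up searching).
Civilian working-age population = 26,837 + 11,131 = 37,968.
Unemployment rate = 1,500 / 26,837 = 5.59%.
Labor force participation rate = 26,837 / 37,968 = 70.68%.

Unemployment rate ≈ 5.59%; labor force participation rate ≈ 70.68%.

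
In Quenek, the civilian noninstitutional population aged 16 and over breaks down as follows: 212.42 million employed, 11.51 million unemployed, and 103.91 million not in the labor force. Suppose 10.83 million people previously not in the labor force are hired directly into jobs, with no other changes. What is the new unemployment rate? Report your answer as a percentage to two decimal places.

New unemployment rate ≈ 4.90%.

Initially, labor force = 212.42 + 11.51 = 223.93 million, so u = 11.51/223.93 = 5.14%.
After the change, employed and labor force both rise by 10.83; unemployed unchanged → E = 223.25, U = 11.51, labor force = 234.76 million.
New unemployment rate = 11.51 / 234.76 = 4.90%.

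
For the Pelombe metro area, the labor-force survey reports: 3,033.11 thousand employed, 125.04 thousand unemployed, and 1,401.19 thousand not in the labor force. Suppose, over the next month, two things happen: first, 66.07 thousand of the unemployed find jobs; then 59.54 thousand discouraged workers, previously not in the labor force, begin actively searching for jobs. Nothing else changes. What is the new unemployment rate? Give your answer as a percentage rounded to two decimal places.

New unemployment rate ≈ 3.68%.

Initially, labor force = 3,033.11 + 125.04 = 3,158.15 thousand, so u = 125.04/3,158.15 = 3.96%.
After the first change, unemployed falls and employed rises by 66.07; labor force unchanged → E = 3,099.18, U = 58.97, labor force = 3,158.15 thousand.
After the second change, unemployed and labor force both rise by 59.54 → E = 3,099.18, U = 118.51, labor force = 3,217.69 thousand.
New unemployment rate = 118.51 / 3,217.69 = 3.68%.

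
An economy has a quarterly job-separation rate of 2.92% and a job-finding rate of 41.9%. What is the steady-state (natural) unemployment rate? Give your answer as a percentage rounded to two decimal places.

At steady state the flows balance: s·E = f·U, so U/(E+U) = s/(s+f).
u* = 2.92 / (2.92 + 41.9) = 2.92 / 44.82 = 6.51%.

Steady-state unemployment rate ≈ 6.51%.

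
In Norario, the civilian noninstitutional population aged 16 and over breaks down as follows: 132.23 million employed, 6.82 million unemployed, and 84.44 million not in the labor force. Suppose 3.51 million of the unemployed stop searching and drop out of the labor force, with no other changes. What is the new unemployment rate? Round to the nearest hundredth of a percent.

Initially, labor force = 132.23 + 6.82 = 139.05 million, so u = 6.82/139.05 = 4.90%.
After the change, unemployed and labor force both fall by 3.51 → E = 132.23, U = 3.31, labor force = 135.54 million.
New unemployment rate = 3.31 / 135.54 = 2.44%.

New unemployment rate ≈ 2.44%.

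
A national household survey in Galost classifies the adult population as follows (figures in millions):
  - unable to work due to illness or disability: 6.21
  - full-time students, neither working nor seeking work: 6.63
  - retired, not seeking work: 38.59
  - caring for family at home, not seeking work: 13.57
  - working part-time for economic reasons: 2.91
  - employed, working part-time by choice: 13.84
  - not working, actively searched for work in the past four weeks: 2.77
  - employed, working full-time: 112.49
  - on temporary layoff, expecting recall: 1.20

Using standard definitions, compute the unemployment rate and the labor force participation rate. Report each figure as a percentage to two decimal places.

Unemployment rate ≈ 2.98%; labor force participation rate ≈ 67.21%.

Employed = 2.91 + 13.84 + 112.49 = 129.24 million (anyone who worked, including part-time for economic reasons, counts as employed).
Unemployed = 2.77 + 1.20 = 3.97 million (jobless and actively searching, or on temporary layoff).
Labor force = 129.24 + 3.97 = 133.21 million.
Not in labor force = 6.21 + 6.63 + 38.59 + 13.57 = 65.00 million (those not working and not actively searching are outside the labor force).
Civilian working-age population = 133.21 + 65.00 = 198.21 million.
Unemployment rate = 3.97 / 133.21 = 2.98%.
Labor force participation rate = 133.21 / 198.21 = 67.21%.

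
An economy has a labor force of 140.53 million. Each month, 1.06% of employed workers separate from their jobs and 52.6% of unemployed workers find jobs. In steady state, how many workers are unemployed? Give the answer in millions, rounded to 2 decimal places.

About 2.78 million are unemployed in steady state.

Steady-state unemployment rate u* = s/(s+f) = 1.06/(1.06+52.6) = 0.019754.
Unemployed = u* × labor force = 0.019754 × 140.53 ≈ 2.78 million.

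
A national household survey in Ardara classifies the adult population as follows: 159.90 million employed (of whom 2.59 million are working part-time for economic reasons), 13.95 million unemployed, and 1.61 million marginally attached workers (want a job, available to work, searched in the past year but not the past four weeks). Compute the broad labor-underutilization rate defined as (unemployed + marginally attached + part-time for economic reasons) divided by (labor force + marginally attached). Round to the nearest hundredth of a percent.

Broad underutilization rate ≈ 10.34%.

Labor force = 159.90 + 13.95 = 173.85 million.
Numerator = 13.95 + 1.61 + 2.59 = 18.15 million.
Denominator = 173.85 + 1.61 = 175.46 million.
Broad rate = 18.15 / 175.46 = 10.34%.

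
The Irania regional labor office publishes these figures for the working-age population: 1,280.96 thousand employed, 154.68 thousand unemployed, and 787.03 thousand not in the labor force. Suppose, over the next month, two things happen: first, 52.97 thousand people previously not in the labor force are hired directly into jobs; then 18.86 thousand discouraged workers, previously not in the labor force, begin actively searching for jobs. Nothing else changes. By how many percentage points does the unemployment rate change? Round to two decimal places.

The unemployment rate changes by +0.74 percentage points.

Initially, labor force = 1,280.96 + 154.68 = 1,435.64 thousand, so u = 154.68/1,435.64 = 10.77%.
After the first change, employed and labor force both rise by 52.97; unemployed unchanged → E = 1,333.93, U = 154.68, labor force = 1,488.61 thousand.
After the second change, unemployed and labor force both rise by 18.86 → E = 1,333.93, U = 173.54, labor force = 1,507.47 thousand.
New unemployment rate = 173.54 / 1,507.47 = 11.51%.
Change = 11.51% − 10.77% = +0.74 percentage points.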